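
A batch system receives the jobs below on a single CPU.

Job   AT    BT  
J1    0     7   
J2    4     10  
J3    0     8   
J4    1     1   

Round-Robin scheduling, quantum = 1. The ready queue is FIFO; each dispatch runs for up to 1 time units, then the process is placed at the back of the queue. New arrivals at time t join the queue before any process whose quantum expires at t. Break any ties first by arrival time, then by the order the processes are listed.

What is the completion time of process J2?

Timeline: | J1 0-1 | J3 1-2 | J4 2-3 | J1 3-4 | J3 4-5 | J2 5-6 | J1 6-7 | J3 7-8 | J2 8-9 | J1 9-10 | J3 10-11 | J2 11-12 | J1 12-13 | J3 13-14 | J2 14-15 | J1 15-16 | J3 16-17 | J2 17-18 | J1 18-19 | J3 19-20 | J2 20-21 | J3 21-22 | J2 22-26 |
Completion: J1=19  J2=26  J3=22  J4=3
Turnaround (C−A): J1=19  J2=22  J3=22  J4=2

26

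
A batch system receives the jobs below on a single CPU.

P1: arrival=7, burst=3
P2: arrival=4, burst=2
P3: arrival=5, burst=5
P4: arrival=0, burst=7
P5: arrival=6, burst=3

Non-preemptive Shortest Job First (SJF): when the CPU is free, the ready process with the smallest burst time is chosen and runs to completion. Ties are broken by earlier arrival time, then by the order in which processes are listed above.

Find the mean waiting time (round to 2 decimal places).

Timeline: | P4 0-7 | P2 7-9 | P5 9-12 | P1 12-15 | P3 15-20 |
Completion: P1=15  P2=9  P3=20  P4=7  P5=12
Turnaround (C−A): P1=8  P2=5  P3=15  P4=7  P5=6
Waiting times: P1=5, P2=3, P3=10, P4=0, P5=3
Average waiting = (5+3+10+0+3) / 5 = 21/5 = 4.20

4.20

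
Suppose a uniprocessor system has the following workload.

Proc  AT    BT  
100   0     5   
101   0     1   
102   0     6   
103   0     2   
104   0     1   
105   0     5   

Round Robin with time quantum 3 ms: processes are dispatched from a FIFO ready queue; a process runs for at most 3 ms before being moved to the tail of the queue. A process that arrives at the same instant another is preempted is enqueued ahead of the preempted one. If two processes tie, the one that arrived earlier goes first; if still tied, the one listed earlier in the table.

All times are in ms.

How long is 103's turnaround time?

9

Gantt: | 100 0-3 | 101 3-4 | 102 4-7 | 103 7-9 | 104 9-10 | 105 10-13 | 100 13-15 | 102 15-18 | 105 18-20 |
Completion: 100=15  101=4  102=18  103=9  104=10  105=20
Turnaround(103) = completion − arrival = 9 − 0 = 9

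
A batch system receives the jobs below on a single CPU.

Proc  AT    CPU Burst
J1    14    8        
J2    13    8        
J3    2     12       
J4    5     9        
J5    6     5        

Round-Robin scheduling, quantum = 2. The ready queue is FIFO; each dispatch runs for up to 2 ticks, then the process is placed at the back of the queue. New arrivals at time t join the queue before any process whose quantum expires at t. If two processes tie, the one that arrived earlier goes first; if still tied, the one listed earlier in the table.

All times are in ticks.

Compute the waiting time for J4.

26

Timeline: | idle 0-2 | J3 2-6 | J4 6-8 | J5 8-10 | J3 10-12 | J4 12-14 | J5 14-16 | J3 16-18 | J2 18-20 | J1 20-22 | J4 22-24 | J5 24-25 | J3 25-27 | J2 27-29 | J1 29-31 | J4 31-33 | J3 33-35 | J2 35-37 | J1 37-39 | J4 39-40 | J2 40-42 | J1 42-44 |
Completion: J1=44  J2=42  J3=35  J4=40  J5=25
Turnaround (C−A): J1=30  J2=29  J3=33  J4=35  J5=19
Waiting(J4) = turnaround − burst = 35 − 9 = 26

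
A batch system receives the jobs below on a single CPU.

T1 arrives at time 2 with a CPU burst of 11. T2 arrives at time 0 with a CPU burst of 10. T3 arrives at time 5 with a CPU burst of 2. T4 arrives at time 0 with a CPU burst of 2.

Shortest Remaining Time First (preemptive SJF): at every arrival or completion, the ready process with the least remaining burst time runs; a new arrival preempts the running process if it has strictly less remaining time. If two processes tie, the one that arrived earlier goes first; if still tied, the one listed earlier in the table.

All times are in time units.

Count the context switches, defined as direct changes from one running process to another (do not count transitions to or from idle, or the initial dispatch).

4

Timeline: | T4 0-2 | T2 2-5 | T3 5-7 | T2 7-14 | T1 14-25 |
Completion: T1=25  T2=14  T3=7  T4=2
Turnaround (C−A): T1=23  T2=14  T3=2  T4=2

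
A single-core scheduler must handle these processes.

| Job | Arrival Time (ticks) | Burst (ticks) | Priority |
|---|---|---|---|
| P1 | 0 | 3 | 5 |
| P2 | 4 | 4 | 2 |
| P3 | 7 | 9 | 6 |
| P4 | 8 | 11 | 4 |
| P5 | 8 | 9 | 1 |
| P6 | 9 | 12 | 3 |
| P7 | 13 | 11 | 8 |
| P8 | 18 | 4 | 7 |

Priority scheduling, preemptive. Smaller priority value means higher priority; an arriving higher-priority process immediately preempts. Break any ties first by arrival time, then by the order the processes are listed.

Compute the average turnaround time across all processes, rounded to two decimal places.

Schedule: | P1 0-3 | idle 3-4 | P2 4-8 | P5 8-17 | P6 17-29 | P4 29-40 | P3 40-49 | P8 49-53 | P7 53-64 |
Completion: P1=3  P2=8  P3=49  P4=40  P5=17  P6=29  P7=64  P8=53
Turnaround (C−A): P1=3  P2=4  P3=42  P4=32  P5=9  P6=20  P7=51  P8=35
Turnaround times: P1=3, P2=4, P3=42, P4=32, P5=9, P6=20, P7=51, P8=35
Average turnaround = (3+4+42+32+9+20+51+35) / 8 = 196/8 = 24.50

24.50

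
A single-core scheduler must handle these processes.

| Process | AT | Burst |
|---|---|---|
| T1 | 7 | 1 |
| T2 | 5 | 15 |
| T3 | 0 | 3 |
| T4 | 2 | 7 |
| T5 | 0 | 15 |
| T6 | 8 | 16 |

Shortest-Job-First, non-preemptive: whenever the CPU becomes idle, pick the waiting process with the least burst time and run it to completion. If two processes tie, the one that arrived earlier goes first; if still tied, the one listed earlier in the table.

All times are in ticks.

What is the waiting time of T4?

Timeline: | T3 0-3 | T4 3-10 | T1 10-11 | T5 11-26 | T2 26-41 | T6 41-57 |
Completion: T1=11  T2=41  T3=3  T4=10  T5=26  T6=57
Waiting(T4) = turnaround − burst = 8 − 7 = 1

1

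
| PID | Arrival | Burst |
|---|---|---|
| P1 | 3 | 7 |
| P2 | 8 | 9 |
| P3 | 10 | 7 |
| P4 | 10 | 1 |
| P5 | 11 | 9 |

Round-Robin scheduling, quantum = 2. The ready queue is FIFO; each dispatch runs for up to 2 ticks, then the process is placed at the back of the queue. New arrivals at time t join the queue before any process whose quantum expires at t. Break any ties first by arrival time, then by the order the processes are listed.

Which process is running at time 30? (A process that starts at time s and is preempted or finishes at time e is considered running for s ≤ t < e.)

Timeline: | idle 0-3 | P1 3-9 | P2 9-11 | P1 11-12 | P3 12-14 | P4 14-15 | P5 15-17 | P2 17-19 | P3 19-21 | P5 21-23 | P2 23-25 | P3 25-27 | P5 27-29 | P2 29-31 | P3 31-32 | P5 32-34 | P2 34-35 | P5 35-36 |
Completion: P1=12  P2=35  P3=32  P4=15  P5=36

P2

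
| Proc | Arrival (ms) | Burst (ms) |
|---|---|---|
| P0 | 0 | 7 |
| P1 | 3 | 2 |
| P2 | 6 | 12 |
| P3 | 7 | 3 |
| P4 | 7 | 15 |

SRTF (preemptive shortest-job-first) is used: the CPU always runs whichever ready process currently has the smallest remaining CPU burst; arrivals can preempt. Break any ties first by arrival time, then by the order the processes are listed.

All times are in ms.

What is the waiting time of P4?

17

Gantt: | P0 0-3 | P1 3-5 | P0 5-9 | P3 9-12 | P2 12-24 | P4 24-39 |
Completion: P0=9  P1=5  P2=24  P3=12  P4=39
Waiting(P4) = turnaround − burst = 32 − 15 = 17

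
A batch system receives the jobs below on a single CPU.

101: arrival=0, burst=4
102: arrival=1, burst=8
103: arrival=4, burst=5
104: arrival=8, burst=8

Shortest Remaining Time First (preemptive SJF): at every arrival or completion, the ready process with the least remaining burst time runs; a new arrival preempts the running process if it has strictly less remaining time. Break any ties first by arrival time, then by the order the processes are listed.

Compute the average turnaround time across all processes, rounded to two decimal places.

Gantt: | 101 0-4 | 103 4-9 | 102 9-17 | 104 17-25 |
Completion: 101=4  102=17  103=9  104=25
Turnaround times: 101=4, 102=16, 103=5, 104=17
Average turnaround = (4+16+5+17) / 4 = 42/4 = 10.50

10.50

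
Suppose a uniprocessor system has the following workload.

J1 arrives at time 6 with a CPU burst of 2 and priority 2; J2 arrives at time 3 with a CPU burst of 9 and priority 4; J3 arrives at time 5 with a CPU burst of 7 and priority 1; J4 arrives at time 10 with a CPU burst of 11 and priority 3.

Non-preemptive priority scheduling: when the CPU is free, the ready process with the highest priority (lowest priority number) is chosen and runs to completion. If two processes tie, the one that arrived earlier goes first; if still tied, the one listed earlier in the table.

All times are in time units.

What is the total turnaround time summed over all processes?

Gantt: | idle 0-3 | J2 3-12 | J3 12-19 | J1 19-21 | J4 21-32 |
Completion: J1=21  J2=12  J3=19  J4=32
Turnaround (C−A): J1=15  J2=9  J3=14  J4=22
Turnaround = completion − arrival: J1=15, J2=9, J3=14, J4=22
Total turnaround = 15 + 9 + 14 + 22 = 60

60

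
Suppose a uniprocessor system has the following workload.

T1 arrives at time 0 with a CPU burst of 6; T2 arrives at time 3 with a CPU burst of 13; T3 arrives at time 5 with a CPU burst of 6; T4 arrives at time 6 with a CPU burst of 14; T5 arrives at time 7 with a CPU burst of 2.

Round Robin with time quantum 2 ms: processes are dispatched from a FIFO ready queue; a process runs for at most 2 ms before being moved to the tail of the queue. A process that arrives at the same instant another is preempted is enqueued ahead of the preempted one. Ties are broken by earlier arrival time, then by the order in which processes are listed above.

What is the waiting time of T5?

7

Schedule: | T1 0-4 | T2 4-6 | T1 6-8 | T3 8-10 | T4 10-12 | T2 12-14 | T5 14-16 | T3 16-18 | T4 18-20 | T2 20-22 | T3 22-24 | T4 24-26 | T2 26-28 | T4 28-30 | T2 30-32 | T4 32-34 | T2 34-36 | T4 36-38 | T2 38-39 | T4 39-41 |
Completion: T1=8  T2=39  T3=24  T4=41  T5=16
Turnaround (C−A): T1=8  T2=36  T3=19  T4=35  T5=9
Waiting(T5) = turnaround − burst = 9 − 2 = 7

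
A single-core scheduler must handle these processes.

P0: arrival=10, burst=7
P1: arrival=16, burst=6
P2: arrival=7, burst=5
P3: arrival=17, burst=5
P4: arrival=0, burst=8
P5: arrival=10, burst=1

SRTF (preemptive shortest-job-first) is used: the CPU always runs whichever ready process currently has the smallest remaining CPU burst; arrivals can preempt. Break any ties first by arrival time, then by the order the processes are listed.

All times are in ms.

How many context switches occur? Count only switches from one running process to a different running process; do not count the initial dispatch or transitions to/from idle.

6

Gantt: | P4 0-8 | P2 8-10 | P5 10-11 | P2 11-14 | P0 14-21 | P3 21-26 | P1 26-32 |
Completion: P0=21  P1=32  P2=14  P3=26  P4=8  P5=11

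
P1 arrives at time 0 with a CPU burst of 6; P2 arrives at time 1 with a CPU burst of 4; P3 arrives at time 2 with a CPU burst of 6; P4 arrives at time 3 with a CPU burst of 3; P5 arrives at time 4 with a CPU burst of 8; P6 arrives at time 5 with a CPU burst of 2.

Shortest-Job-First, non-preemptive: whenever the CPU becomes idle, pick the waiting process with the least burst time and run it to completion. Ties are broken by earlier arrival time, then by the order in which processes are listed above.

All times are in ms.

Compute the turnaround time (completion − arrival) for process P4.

Schedule: | P1 0-6 | P6 6-8 | P4 8-11 | P2 11-15 | P3 15-21 | P5 21-29 |
Completion: P1=6  P2=15  P3=21  P4=11  P5=29  P6=8
Turnaround (C−A): P1=6  P2=14  P3=19  P4=8  P5=25  P6=3
Turnaround(P4) = completion − arrival = 11 − 3 = 8

8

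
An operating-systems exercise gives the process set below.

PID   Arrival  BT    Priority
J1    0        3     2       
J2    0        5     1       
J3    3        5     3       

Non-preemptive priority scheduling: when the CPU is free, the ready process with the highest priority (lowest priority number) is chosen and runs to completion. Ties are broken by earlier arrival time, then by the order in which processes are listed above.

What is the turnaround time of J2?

5

Timeline: | J2 0-5 | J1 5-8 | J3 8-13 |
Completion: J1=8  J2=5  J3=13
Turnaround (C−A): J1=8  J2=5  J3=10
Turnaround(J2) = completion − arrival = 5 − 0 = 5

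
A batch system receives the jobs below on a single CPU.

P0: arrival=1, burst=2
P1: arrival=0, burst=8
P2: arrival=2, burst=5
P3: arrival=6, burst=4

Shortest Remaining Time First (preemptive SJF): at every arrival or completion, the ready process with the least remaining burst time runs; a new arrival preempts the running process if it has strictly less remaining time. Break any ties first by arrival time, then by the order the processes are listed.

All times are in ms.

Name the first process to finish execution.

P0

Gantt: | P1 0-1 | P0 1-3 | P2 3-8 | P3 8-12 | P1 12-19 |
Completion: P0=3  P1=19  P2=8  P3=12
Turnaround (C−A): P0=2  P1=19  P2=6  P3=6
Finish order: P0 → P2 → P3 → P1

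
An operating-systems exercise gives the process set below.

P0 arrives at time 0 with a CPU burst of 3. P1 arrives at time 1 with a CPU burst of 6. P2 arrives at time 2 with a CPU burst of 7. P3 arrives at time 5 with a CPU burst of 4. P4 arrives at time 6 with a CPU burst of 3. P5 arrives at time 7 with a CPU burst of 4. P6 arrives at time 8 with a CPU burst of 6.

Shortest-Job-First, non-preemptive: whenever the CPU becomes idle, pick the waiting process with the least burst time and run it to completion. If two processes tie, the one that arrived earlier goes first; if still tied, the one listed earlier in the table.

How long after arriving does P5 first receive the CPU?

9

Gantt: | P0 0-3 | P1 3-9 | P4 9-12 | P3 12-16 | P5 16-20 | P6 20-26 | P2 26-33 |
Completion: P0=3  P1=9  P2=33  P3=16  P4=12  P5=20  P6=26
Turnaround (C−A): P0=3  P1=8  P2=31  P3=11  P4=6  P5=13  P6=18
Response(P5) = first start − arrival = 16 − 7 = 9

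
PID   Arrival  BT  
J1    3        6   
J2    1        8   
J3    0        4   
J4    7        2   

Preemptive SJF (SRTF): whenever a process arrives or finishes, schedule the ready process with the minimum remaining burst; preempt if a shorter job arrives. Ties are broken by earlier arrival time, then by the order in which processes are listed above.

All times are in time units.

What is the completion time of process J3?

Schedule: | J3 0-4 | J1 4-7 | J4 7-9 | J1 9-12 | J2 12-20 |
Completion: J1=12  J2=20  J3=4  J4=9

4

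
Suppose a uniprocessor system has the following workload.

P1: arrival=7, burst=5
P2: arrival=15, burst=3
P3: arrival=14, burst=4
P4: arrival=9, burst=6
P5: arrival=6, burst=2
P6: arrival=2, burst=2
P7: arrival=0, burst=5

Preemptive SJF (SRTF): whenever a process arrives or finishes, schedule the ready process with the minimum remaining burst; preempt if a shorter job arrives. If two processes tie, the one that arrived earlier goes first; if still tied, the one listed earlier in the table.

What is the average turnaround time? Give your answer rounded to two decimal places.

6.71

Timeline: | P7 0-2 | P6 2-4 | P7 4-7 | P5 7-9 | P1 9-14 | P3 14-18 | P2 18-21 | P4 21-27 |
Completion: P1=14  P2=21  P3=18  P4=27  P5=9  P6=4  P7=7
Turnaround times: P1=7, P2=6, P3=4, P4=18, P5=3, P6=2, P7=7
Average turnaround = (7+6+4+18+3+2+7) / 7 = 47/7 = 6.71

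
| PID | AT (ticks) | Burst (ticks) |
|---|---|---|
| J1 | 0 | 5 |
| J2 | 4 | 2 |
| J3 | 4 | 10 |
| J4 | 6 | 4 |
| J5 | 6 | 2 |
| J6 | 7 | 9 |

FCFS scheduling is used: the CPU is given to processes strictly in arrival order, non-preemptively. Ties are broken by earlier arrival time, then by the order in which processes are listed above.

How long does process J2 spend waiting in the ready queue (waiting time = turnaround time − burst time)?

Gantt: | J1 0-5 | J2 5-7 | J3 7-17 | J4 17-21 | J5 21-23 | J6 23-32 |
Completion: J1=5  J2=7  J3=17  J4=21  J5=23  J6=32
Waiting(J2) = turnaround − burst = 3 − 2 = 1

1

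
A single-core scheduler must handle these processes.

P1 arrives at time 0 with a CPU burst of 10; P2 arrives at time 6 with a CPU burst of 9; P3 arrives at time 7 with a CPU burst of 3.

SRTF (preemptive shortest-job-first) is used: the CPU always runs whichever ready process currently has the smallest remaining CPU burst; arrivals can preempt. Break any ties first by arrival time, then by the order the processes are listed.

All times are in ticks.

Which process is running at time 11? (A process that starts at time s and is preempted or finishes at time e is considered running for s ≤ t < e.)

P3

Gantt: | P1 0-10 | P3 10-13 | P2 13-22 |
Completion: P1=10  P2=22  P3=13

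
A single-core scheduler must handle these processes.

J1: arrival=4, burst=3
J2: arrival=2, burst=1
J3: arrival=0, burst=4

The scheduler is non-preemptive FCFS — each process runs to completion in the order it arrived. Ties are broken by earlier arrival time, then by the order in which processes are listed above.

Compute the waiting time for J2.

2

Schedule: | J3 0-4 | J2 4-5 | J1 5-8 |
Completion: J1=8  J2=5  J3=4
Turnaround (C−A): J1=4  J2=3  J3=4
Waiting(J2) = turnaround − burst = 3 − 1 = 2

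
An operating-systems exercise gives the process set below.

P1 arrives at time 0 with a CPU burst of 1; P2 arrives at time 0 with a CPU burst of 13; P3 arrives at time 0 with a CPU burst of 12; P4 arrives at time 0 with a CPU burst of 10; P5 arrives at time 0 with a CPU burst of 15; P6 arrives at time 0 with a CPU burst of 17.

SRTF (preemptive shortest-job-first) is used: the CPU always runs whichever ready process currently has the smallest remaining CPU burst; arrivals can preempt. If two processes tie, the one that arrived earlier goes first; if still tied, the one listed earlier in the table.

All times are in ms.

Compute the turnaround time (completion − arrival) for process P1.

Gantt: | P1 0-1 | P4 1-11 | P3 11-23 | P2 23-36 | P5 36-51 | P6 51-68 |
Completion: P1=1  P2=36  P3=23  P4=11  P5=51  P6=68
Turnaround (C−A): P1=1  P2=36  P3=23  P4=11  P5=51  P6=68
Turnaround(P1) = completion − arrival = 1 − 0 = 1

1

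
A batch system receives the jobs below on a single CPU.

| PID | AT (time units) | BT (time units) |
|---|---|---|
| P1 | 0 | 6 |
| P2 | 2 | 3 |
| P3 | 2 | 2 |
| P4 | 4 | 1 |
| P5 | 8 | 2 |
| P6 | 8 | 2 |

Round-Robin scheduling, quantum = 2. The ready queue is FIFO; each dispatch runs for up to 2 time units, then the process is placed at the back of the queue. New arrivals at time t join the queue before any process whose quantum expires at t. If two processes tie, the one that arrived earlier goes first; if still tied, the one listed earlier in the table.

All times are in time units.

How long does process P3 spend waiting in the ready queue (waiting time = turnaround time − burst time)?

2

Gantt: | P1 0-2 | P2 2-4 | P3 4-6 | P1 6-8 | P4 8-9 | P2 9-10 | P5 10-12 | P6 12-14 | P1 14-16 |
Completion: P1=16  P2=10  P3=6  P4=9  P5=12  P6=14
Waiting(P3) = turnaround − burst = 4 − 2 = 2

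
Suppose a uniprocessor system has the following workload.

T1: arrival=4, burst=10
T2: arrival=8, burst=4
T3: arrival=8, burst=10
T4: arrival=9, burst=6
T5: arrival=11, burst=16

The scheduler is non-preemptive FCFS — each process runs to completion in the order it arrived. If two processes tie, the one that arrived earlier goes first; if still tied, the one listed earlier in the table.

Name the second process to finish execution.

T2

Gantt: | idle 0-4 | T1 4-14 | T2 14-18 | T3 18-28 | T4 28-34 | T5 34-50 |
Completion: T1=14  T2=18  T3=28  T4=34  T5=50
Turnaround (C−A): T1=10  T2=10  T3=20  T4=25  T5=39
Finish order: T1 → T2 → T3 → T4 → T5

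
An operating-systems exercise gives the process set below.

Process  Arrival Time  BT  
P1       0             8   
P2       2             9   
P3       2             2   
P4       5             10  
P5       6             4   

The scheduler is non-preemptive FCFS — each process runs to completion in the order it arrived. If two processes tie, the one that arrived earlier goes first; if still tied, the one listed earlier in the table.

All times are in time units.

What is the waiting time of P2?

6

Schedule: | P1 0-8 | P2 8-17 | P3 17-19 | P4 19-29 | P5 29-33 |
Completion: P1=8  P2=17  P3=19  P4=29  P5=33
Waiting(P2) = turnaround − burst = 15 − 9 = 6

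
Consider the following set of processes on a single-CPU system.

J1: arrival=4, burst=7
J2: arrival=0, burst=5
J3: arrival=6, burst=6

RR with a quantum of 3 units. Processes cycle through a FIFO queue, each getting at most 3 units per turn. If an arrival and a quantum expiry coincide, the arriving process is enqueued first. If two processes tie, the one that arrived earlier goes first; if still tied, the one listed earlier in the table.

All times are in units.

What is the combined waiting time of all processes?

12

Schedule: | J2 0-5 | J1 5-8 | J3 8-11 | J1 11-14 | J3 14-17 | J1 17-18 |
Completion: J1=18  J2=5  J3=17
Turnaround (C−A): J1=14  J2=5  J3=11
Waiting = turnaround − burst: J1=7, J2=0, J3=5
Total waiting = 7 + 0 + 5 = 12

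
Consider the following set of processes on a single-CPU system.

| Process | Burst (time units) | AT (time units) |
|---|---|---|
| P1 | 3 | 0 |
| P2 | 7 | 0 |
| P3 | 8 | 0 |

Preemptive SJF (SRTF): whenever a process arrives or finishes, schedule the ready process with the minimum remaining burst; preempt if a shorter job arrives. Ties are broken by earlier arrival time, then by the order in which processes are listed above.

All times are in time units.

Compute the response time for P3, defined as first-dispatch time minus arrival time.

Gantt: | P1 0-3 | P2 3-10 | P3 10-18 |
Completion: P1=3  P2=10  P3=18
Response(P3) = first start − arrival = 10 − 0 = 10

10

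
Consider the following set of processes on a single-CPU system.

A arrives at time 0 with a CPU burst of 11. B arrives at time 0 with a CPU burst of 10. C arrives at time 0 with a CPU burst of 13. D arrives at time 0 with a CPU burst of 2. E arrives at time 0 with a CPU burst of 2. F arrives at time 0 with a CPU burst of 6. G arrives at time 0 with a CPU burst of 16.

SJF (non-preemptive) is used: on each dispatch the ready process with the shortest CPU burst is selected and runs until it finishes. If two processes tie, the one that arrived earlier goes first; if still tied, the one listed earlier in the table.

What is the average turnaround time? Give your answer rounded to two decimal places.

Timeline: | D 0-2 | E 2-4 | F 4-10 | B 10-20 | A 20-31 | C 31-44 | G 44-60 |
Completion: A=31  B=20  C=44  D=2  E=4  F=10  G=60
Turnaround times: A=31, B=20, C=44, D=2, E=4, F=10, G=60
Average turnaround = (31+20+44+2+4+10+60) / 7 = 171/7 = 24.43

24.43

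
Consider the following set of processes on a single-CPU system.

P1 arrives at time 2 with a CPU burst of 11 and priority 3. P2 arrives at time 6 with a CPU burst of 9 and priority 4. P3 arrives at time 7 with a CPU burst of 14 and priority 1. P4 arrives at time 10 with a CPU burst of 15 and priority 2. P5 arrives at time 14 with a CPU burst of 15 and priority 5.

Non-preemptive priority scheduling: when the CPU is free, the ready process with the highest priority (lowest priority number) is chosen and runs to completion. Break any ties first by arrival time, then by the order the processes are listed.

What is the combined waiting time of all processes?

Gantt: | idle 0-2 | P1 2-13 | P3 13-27 | P4 27-42 | P2 42-51 | P5 51-66 |
Completion: P1=13  P2=51  P3=27  P4=42  P5=66
Turnaround (C−A): P1=11  P2=45  P3=20  P4=32  P5=52
Waiting = turnaround − burst: P1=0, P2=36, P3=6, P4=17, P5=37
Total waiting = 0 + 36 + 6 + 17 + 37 = 96

96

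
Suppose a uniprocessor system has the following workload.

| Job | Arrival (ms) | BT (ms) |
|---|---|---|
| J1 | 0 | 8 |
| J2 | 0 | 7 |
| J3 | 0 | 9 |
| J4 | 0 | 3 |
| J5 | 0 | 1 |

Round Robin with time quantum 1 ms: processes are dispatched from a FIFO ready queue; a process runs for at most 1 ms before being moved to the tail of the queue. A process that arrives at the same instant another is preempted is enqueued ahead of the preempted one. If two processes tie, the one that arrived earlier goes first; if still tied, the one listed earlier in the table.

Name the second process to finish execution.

J4

Schedule: | J1 0-1 | J2 1-2 | J3 2-3 | J4 3-4 | J5 4-5 | J1 5-6 | J2 6-7 | J3 7-8 | J4 8-9 | J1 9-10 | J2 10-11 | J3 11-12 | J4 12-13 | J1 13-14 | J2 14-15 | J3 15-16 | J1 16-17 | J2 17-18 | J3 18-19 | J1 19-20 | J2 20-21 | J3 21-22 | J1 22-23 | J2 23-24 | J3 24-25 | J1 25-26 | J3 26-28 |
Completion: J1=26  J2=24  J3=28  J4=13  J5=5
Turnaround (C−A): J1=26  J2=24  J3=28  J4=13  J5=5
Finish order: J5 → J4 → J2 → J1 → J3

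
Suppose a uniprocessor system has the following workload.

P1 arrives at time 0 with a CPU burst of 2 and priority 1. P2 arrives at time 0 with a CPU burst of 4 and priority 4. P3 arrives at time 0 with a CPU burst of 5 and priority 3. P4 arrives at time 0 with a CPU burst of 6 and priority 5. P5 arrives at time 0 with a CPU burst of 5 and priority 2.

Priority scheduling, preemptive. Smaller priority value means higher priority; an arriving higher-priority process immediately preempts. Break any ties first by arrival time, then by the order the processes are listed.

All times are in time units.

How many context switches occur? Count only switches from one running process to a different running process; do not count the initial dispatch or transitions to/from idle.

4

Schedule: | P1 0-2 | P5 2-7 | P3 7-12 | P2 12-16 | P4 16-22 |
Completion: P1=2  P2=16  P3=12  P4=22  P5=7
Turnaround (C−A): P1=2  P2=16  P3=12  P4=22  P5=7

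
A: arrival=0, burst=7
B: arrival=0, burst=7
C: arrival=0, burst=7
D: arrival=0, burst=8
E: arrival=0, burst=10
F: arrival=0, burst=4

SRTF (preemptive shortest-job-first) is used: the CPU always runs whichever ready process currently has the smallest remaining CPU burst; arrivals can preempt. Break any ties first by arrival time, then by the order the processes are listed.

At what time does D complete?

Timeline: | F 0-4 | A 4-11 | B 11-18 | C 18-25 | D 25-33 | E 33-43 |
Completion: A=11  B=18  C=25  D=33  E=43  F=4
Turnaround (C−A): A=11  B=18  C=25  D=33  E=43  F=4

33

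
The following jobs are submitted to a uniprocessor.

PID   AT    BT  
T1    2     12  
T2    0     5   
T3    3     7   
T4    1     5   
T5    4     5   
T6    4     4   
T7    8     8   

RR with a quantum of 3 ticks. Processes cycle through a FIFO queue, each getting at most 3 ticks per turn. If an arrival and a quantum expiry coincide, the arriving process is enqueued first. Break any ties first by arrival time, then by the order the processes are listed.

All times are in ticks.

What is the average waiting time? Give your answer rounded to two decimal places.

Gantt: | T2 0-3 | T4 3-6 | T1 6-9 | T3 9-12 | T2 12-14 | T5 14-17 | T6 17-20 | T4 20-22 | T7 22-25 | T1 25-28 | T3 28-31 | T5 31-33 | T6 33-34 | T7 34-37 | T1 37-40 | T3 40-41 | T7 41-43 | T1 43-46 |
Completion: T1=46  T2=14  T3=41  T4=22  T5=33  T6=34  T7=43
Waiting times: T1=32, T2=9, T3=31, T4=16, T5=24, T6=26, T7=27
Average waiting = (32+9+31+16+24+26+27) / 7 = 165/7 = 23.57

23.57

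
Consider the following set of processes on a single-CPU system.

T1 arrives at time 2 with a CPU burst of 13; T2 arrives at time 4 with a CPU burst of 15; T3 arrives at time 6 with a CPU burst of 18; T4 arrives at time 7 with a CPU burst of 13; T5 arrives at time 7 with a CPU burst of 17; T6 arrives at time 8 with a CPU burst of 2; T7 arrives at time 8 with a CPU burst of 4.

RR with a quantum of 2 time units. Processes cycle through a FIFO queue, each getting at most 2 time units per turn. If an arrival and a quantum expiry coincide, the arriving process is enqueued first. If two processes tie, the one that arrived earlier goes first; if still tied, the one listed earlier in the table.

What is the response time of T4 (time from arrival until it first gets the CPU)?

Gantt: | idle 0-2 | T1 2-4 | T2 4-6 | T1 6-8 | T3 8-10 | T2 10-12 | T4 12-14 | T5 14-16 | T6 16-18 | T7 18-20 | T1 20-22 | T3 22-24 | T2 24-26 | T4 26-28 | T5 28-30 | T7 30-32 | T1 32-34 | T3 34-36 | T2 36-38 | T4 38-40 | T5 40-42 | T1 42-44 | T3 44-46 | T2 46-48 | T4 48-50 | T5 50-52 | T1 52-54 | T3 54-56 | T2 56-58 | T4 58-60 | T5 60-62 | T1 62-63 | T3 63-65 | T2 65-67 | T4 67-69 | T5 69-71 | T3 71-73 | T2 73-74 | T4 74-75 | T5 75-77 | T3 77-79 | T5 79-81 | T3 81-83 | T5 83-84 |
Completion: T1=63  T2=74  T3=83  T4=75  T5=84  T6=18  T7=32
Turnaround (C−A): T1=61  T2=70  T3=77  T4=68  T5=77  T6=10  T7=24
Response(T4) = first start − arrival = 12 − 7 = 5

5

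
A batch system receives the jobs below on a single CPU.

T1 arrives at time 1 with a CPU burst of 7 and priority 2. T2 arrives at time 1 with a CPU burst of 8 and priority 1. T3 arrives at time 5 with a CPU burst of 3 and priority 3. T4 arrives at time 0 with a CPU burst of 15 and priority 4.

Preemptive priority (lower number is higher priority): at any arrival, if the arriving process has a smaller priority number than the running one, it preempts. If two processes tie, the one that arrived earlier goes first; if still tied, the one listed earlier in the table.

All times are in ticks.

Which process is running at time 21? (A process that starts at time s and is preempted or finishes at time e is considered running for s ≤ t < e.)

Gantt: | T4 0-1 | T2 1-9 | T1 9-16 | T3 16-19 | T4 19-33 |
Completion: T1=16  T2=9  T3=19  T4=33
Turnaround (C−A): T1=15  T2=8  T3=14  T4=33

T4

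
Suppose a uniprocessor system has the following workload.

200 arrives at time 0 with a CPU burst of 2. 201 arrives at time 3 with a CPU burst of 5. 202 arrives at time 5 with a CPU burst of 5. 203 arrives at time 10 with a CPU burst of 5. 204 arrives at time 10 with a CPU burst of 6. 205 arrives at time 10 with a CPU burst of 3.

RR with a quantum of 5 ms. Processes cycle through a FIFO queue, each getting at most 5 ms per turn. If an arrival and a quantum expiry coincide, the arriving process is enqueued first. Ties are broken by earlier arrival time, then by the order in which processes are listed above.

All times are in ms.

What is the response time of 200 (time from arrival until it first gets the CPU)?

Timeline: | 200 0-2 | idle 2-3 | 201 3-8 | 202 8-13 | 203 13-18 | 204 18-23 | 205 23-26 | 204 26-27 |
Completion: 200=2  201=8  202=13  203=18  204=27  205=26
Turnaround (C−A): 200=2  201=5  202=8  203=8  204=17  205=16
Response(200) = first start − arrival = 0 − 0 = 0

0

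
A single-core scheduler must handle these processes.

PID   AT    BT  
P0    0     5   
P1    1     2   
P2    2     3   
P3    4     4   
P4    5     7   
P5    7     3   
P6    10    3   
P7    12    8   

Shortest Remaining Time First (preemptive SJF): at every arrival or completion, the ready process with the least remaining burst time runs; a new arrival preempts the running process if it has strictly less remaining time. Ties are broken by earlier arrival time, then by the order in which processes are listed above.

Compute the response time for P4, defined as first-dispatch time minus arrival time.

15

Timeline: | P0 0-1 | P1 1-3 | P2 3-6 | P0 6-10 | P5 10-13 | P6 13-16 | P3 16-20 | P4 20-27 | P7 27-35 |
Completion: P0=10  P1=3  P2=6  P3=20  P4=27  P5=13  P6=16  P7=35
Response(P4) = first start − arrival = 20 − 5 = 15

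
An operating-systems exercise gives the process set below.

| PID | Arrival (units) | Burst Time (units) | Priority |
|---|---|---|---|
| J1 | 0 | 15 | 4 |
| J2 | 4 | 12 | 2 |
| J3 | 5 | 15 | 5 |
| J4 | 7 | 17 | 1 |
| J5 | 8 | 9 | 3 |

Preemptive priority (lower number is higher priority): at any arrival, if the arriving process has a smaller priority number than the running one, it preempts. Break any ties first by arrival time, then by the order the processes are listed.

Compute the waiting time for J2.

Schedule: | J1 0-4 | J2 4-7 | J4 7-24 | J2 24-33 | J5 33-42 | J1 42-53 | J3 53-68 |
Completion: J1=53  J2=33  J3=68  J4=24  J5=42
Turnaround (C−A): J1=53  J2=29  J3=63  J4=17  J5=34
Waiting(J2) = turnaround − burst = 29 − 12 = 17

17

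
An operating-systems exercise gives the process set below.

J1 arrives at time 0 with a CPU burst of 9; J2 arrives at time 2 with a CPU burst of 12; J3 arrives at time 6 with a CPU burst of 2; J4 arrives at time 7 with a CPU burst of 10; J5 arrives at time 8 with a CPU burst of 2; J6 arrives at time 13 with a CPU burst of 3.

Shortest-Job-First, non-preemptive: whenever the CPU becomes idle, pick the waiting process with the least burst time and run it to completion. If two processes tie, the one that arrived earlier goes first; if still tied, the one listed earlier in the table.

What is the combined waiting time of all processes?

Timeline: | J1 0-9 | J3 9-11 | J5 11-13 | J6 13-16 | J4 16-26 | J2 26-38 |
Completion: J1=9  J2=38  J3=11  J4=26  J5=13  J6=16
Turnaround (C−A): J1=9  J2=36  J3=5  J4=19  J5=5  J6=3
Waiting = turnaround − burst: J1=0, J2=24, J3=3, J4=9, J5=3, J6=0
Total waiting = 0 + 24 + 3 + 9 + 3 + 0 = 39

39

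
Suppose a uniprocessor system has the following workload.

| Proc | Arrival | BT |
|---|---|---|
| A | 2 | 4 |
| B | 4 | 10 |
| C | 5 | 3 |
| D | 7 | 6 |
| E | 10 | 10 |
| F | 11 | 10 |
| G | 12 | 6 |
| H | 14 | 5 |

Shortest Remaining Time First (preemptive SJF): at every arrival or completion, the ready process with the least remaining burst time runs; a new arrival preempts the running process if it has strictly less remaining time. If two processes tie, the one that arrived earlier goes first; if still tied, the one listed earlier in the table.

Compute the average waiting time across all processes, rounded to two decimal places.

Gantt: | idle 0-2 | A 2-6 | C 6-9 | D 9-15 | H 15-20 | G 20-26 | B 26-36 | E 36-46 | F 46-56 |
Completion: A=6  B=36  C=9  D=15  E=46  F=56  G=26  H=20
Waiting times: A=0, B=22, C=1, D=2, E=26, F=35, G=8, H=1
Average waiting = (0+22+1+2+26+35+8+1) / 8 = 95/8 = 11.88

11.88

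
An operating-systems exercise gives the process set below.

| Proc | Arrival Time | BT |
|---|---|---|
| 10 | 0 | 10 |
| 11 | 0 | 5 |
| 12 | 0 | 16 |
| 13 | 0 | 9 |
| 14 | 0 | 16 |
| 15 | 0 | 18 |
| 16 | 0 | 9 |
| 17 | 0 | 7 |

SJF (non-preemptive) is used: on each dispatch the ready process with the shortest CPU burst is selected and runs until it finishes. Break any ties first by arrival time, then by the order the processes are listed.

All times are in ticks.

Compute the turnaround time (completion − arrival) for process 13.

Schedule: | 11 0-5 | 17 5-12 | 13 12-21 | 16 21-30 | 10 30-40 | 12 40-56 | 14 56-72 | 15 72-90 |
Completion: 10=40  11=5  12=56  13=21  14=72  15=90  16=30  17=12
Turnaround(13) = completion − arrival = 21 − 0 = 21

21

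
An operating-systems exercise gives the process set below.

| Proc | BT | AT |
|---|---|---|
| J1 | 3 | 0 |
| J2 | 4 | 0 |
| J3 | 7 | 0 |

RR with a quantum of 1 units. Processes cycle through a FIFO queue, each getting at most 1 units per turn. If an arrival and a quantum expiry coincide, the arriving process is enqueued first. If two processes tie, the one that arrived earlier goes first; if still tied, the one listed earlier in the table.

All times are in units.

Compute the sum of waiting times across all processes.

Schedule: | J1 0-1 | J2 1-2 | J3 2-3 | J1 3-4 | J2 4-5 | J3 5-6 | J1 6-7 | J2 7-8 | J3 8-9 | J2 9-10 | J3 10-14 |
Completion: J1=7  J2=10  J3=14
Turnaround (C−A): J1=7  J2=10  J3=14
Waiting = turnaround − burst: J1=4, J2=6, J3=7
Total waiting = 4 + 6 + 7 = 17

17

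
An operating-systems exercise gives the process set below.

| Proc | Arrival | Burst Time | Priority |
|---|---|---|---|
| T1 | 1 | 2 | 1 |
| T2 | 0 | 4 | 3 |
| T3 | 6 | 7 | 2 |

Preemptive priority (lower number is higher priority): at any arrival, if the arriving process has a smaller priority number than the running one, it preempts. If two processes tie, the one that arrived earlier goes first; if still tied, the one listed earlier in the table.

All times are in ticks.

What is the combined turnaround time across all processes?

15

Timeline: | T2 0-1 | T1 1-3 | T2 3-6 | T3 6-13 |
Completion: T1=3  T2=6  T3=13
Turnaround = completion − arrival: T1=2, T2=6, T3=7
Total turnaround = 2 + 6 + 7 = 15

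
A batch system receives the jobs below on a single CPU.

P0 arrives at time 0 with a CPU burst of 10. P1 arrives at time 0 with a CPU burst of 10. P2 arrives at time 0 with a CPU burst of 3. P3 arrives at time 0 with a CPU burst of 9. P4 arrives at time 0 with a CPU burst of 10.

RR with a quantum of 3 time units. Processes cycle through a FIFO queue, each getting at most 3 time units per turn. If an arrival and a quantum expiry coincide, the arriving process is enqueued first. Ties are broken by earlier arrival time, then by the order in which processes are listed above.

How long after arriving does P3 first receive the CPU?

Schedule: | P0 0-3 | P1 3-6 | P2 6-9 | P3 9-12 | P4 12-15 | P0 15-18 | P1 18-21 | P3 21-24 | P4 24-27 | P0 27-30 | P1 30-33 | P3 33-36 | P4 36-39 | P0 39-40 | P1 40-41 | P4 41-42 |
Completion: P0=40  P1=41  P2=9  P3=36  P4=42
Response(P3) = first start − arrival = 9 − 0 = 9

9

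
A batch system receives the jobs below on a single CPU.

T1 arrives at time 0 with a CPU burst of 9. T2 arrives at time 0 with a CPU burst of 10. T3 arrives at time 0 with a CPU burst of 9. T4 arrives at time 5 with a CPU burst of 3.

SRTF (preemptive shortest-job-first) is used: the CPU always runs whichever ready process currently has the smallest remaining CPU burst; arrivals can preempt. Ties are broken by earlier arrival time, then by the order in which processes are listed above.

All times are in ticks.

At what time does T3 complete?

Timeline: | T1 0-5 | T4 5-8 | T1 8-12 | T3 12-21 | T2 21-31 |
Completion: T1=12  T2=31  T3=21  T4=8
Turnaround (C−A): T1=12  T2=31  T3=21  T4=3

21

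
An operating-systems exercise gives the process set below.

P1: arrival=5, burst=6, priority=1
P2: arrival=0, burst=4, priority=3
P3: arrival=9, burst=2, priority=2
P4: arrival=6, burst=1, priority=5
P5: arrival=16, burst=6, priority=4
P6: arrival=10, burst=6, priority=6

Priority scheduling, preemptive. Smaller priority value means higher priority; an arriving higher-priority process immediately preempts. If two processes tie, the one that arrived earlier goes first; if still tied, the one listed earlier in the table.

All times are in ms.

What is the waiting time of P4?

Timeline: | P2 0-4 | idle 4-5 | P1 5-11 | P3 11-13 | P4 13-14 | P6 14-16 | P5 16-22 | P6 22-26 |
Completion: P1=11  P2=4  P3=13  P4=14  P5=22  P6=26
Turnaround (C−A): P1=6  P2=4  P3=4  P4=8  P5=6  P6=16
Waiting(P4) = turnaround − burst = 8 − 1 = 7

7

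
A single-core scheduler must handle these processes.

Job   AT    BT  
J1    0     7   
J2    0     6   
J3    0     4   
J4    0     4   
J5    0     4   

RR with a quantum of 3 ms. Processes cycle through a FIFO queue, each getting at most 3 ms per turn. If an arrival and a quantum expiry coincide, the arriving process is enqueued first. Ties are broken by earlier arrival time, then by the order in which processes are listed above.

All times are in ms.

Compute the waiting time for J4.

19

Timeline: | J1 0-3 | J2 3-6 | J3 6-9 | J4 9-12 | J5 12-15 | J1 15-18 | J2 18-21 | J3 21-22 | J4 22-23 | J5 23-24 | J1 24-25 |
Completion: J1=25  J2=21  J3=22  J4=23  J5=24
Turnaround (C−A): J1=25  J2=21  J3=22  J4=23  J5=24
Waiting(J4) = turnaround − burst = 23 − 4 = 19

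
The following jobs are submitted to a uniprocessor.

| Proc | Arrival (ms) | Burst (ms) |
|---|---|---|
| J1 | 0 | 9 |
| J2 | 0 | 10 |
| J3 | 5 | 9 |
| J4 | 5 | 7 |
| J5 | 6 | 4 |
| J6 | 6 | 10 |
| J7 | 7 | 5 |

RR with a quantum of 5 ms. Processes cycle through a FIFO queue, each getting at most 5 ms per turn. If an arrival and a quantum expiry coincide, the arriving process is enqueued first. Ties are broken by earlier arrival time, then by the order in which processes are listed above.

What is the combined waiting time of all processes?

Timeline: | J1 0-5 | J2 5-10 | J3 10-15 | J4 15-20 | J1 20-24 | J5 24-28 | J6 28-33 | J7 33-38 | J2 38-43 | J3 43-47 | J4 47-49 | J6 49-54 |
Completion: J1=24  J2=43  J3=47  J4=49  J5=28  J6=54  J7=38
Turnaround (C−A): J1=24  J2=43  J3=42  J4=44  J5=22  J6=48  J7=31
Waiting = turnaround − burst: J1=15, J2=33, J3=33, J4=37, J5=18, J6=38, J7=26
Total waiting = 15 + 33 + 33 + 37 + 18 + 38 + 26 = 200

200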